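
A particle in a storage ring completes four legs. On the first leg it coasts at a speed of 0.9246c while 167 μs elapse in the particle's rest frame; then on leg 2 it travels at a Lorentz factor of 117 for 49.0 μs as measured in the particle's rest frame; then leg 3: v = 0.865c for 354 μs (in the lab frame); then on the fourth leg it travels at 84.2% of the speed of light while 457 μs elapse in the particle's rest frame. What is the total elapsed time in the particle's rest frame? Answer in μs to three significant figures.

τ = 851 μs

Leg 1: 167 μs is already measured in the particle's rest frame.
Leg 2: 49.0 μs is already measured in the particle's rest frame.
Leg 3: γ = 1/√(1 − 0.865²) = 1/√0.2518 = 1.993; τ_3 = 354/1.993 = 177.6 μs.
Leg 4: 457 μs is already measured in the particle's rest frame.
Total: 167.0 + 49.00 + 177.6 + 457.0 μs.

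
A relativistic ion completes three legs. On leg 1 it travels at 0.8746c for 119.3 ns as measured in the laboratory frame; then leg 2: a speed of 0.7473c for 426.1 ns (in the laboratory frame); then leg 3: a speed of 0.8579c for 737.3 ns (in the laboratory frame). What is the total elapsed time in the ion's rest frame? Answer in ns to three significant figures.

Leg 1: γ = 1/√(1 − 0.8746²) = 1/√0.2351 = 2.063; τ_1 = 119.3/2.063 = 57.84 ns.
Leg 2: γ = 1/√(1 − 0.7473²) = 1/√0.4415 = 1.505; τ_2 = 426.1/1.505 = 283.1 ns.
Leg 3: γ = 1/√(1 − 0.8579²) = 1/√0.2640 = 1.946; τ_3 = 737.3/1.946 = 378.8 ns.
Total: 57.84 + 283.1 + 378.8 ns.

τ = 720 ns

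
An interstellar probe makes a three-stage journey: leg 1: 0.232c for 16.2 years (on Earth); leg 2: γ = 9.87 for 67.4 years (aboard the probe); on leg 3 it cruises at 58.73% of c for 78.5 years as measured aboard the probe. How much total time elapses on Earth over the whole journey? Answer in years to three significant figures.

Leg 1: 16.2 years is already measured on Earth.
Leg 2: γ = 9.87; Δt_2 = 9.870 × 67.4 = 665.2 years.
Leg 3: β = 0.5873; γ = 1/√(1 − 0.5873²) = 1/√0.6551 = 1.236; Δt_3 = 1.236 × 78.5 = 96.99 years.
Total: 16.20 + 665.2 + 96.99 years.

Δt = 778 years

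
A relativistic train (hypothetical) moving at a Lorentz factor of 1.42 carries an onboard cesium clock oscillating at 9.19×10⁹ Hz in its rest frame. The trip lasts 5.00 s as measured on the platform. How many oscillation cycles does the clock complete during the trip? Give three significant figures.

N = 3.24×10¹⁰

γ = 1.42
The oscillator's own cycle count is N = f × τ where τ is the proper time on the train. τ = Δt/γ = 5.00/1.420 = 3.521 s = 3.521×10⁰ s.
N = 9.19×10⁹ × 3.521×10⁰ = 3.236×10¹⁰.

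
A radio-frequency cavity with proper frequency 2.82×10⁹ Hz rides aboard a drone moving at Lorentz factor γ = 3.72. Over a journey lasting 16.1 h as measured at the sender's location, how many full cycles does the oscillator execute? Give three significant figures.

N = 4.39×10¹³

γ = 3.72
The oscillator's own cycle count is N = f × τ where τ is the proper time aboard the drone. τ = Δt/γ = 16.1/3.720 = 4.328 h = 1.558×10⁴ s.
N = 2.82×10⁹ × 1.558×10⁴ = 4.394×10¹³.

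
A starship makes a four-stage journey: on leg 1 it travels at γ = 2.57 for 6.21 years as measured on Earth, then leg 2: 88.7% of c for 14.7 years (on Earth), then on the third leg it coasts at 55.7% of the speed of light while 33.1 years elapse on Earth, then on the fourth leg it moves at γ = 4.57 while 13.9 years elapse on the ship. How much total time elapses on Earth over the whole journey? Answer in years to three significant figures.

Δt = 118 years

Leg 1: 6.21 years is already measured on Earth.
Leg 2: 14.7 years is already measured on Earth.
Leg 3: 33.1 years is already measured on Earth.
Leg 4: γ = 4.57; Δt_4 = 4.570 × 13.9 = 63.52 years.
Total: 6.210 + 14.70 + 33.10 + 63.52 years.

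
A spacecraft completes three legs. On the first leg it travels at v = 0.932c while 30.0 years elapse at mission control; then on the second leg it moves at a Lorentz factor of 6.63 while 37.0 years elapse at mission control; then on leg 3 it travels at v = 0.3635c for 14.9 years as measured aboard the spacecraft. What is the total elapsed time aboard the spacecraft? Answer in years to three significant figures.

τ = 31.4 years

Leg 1: γ = 1/√(1 − 0.932²) = 1/√0.1314 = 2.759; τ_1 = 30.0/2.759 = 10.87 years.
Leg 2: γ = 6.63; τ_2 = 37.0/6.630 = 5.581 years.
Leg 3: 14.9 years is already measured aboard the spacecraft.
Total: 10.87 + 5.581 + 14.90 years.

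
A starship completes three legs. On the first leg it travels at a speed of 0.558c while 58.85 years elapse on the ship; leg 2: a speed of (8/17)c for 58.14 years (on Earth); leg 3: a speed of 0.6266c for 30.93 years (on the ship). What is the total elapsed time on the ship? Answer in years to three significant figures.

Leg 1: 58.85 years is already measured on the ship.
Leg 2: γ = 1/√(1 − (8/17)²) = 17/15 ≈ 1.133; τ_2 = 58.14/1.133 = 51.30 years.
Leg 3: 30.93 years is already measured on the ship.
Total: 58.85 + 51.30 + 30.93 years.

τ = 141 years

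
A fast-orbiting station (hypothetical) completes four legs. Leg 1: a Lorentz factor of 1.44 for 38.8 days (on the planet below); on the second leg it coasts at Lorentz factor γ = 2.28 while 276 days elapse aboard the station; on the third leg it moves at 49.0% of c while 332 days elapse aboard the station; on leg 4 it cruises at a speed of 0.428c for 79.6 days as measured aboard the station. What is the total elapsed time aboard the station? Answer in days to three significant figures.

Leg 1: γ = 1.44; τ_1 = 38.8/1.440 = 26.94 days.
Leg 2: 276 days is already measured aboard the station.
Leg 3: 332 days is already measured aboard the station.
Leg 4: 79.6 days is already measured aboard the station.
Total: 26.94 + 276.0 + 332.0 + 79.60 days.

τ = 715 days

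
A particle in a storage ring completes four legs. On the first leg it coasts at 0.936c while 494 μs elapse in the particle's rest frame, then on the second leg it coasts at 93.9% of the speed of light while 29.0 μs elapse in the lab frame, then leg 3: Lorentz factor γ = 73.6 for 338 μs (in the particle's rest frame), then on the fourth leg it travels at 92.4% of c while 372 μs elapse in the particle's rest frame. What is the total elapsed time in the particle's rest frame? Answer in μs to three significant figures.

Leg 1: 494 μs is already measured in the particle's rest frame.
Leg 2: β = 0.939; γ = 1/√(1 − 0.939²) = 1/√0.1183 = 2.908; τ_2 = 29.0/2.908 = 9.974 μs.
Leg 3: 338 μs is already measured in the particle's rest frame.
Leg 4: 372 μs is already measured in the particle's rest frame.
Total: 494.0 + 9.974 + 338.0 + 372.0 μs.

τ = 1210 μs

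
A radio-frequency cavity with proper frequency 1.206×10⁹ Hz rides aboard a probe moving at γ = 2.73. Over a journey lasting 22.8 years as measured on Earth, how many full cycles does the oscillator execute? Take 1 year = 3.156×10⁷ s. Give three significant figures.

γ = 2.73
The oscillator's own cycle count is N = f × τ where τ is the proper time aboard the probe. τ = Δt/γ = 22.8/2.730 = 8.352 years = 2.636×10⁸ s.
N = 1.206×10⁹ × 2.636×10⁸ = 3.179×10¹⁷.

N = 3.18×10¹⁷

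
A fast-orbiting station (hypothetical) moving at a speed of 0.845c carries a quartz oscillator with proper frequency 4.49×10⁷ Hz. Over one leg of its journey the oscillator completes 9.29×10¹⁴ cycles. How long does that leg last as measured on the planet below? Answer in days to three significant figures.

γ = 1/√(1 − 0.845²) = 1/√0.2860 = 1.870
Proper time for N cycles: τ = N/f = 9.29×10¹⁴/(4.49×10⁷) = 2.069×10⁷ s = 239.5 days.
Lab-frame duration Δt = γτ = 1.870 × 239.5 = 447.8 days.

Δt = 448 days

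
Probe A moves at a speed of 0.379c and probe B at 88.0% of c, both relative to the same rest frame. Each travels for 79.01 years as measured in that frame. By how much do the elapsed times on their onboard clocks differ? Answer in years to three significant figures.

|τ_A − τ_B| = 35.6 years

A: γ = 1/√(1 − 0.379²) = 1/√0.8564 = 1.081; τ_A = 79.01/1.081 = 73.12 years.
B: β = 0.880; γ = 1/√(1 − 0.880²) = 1/√0.2256 = 2.105; τ_B = 79.01/2.105 = 37.53 years.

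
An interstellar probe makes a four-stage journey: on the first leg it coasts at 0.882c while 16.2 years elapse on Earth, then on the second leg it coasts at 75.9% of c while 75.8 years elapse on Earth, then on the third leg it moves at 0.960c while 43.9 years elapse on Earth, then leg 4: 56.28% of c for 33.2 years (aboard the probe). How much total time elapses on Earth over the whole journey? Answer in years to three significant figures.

Leg 1: 16.2 years is already measured on Earth.
Leg 2: 75.8 years is already measured on Earth.
Leg 3: 43.9 years is already measured on Earth.
Leg 4: β = 0.5628; γ = 1/√(1 − 0.5628²) = 1/√0.6833 = 1.210; Δt_4 = 1.210 × 33.2 = 40.16 years.
Total: 16.20 + 75.80 + 43.90 + 40.16 years.

Δt = 176 years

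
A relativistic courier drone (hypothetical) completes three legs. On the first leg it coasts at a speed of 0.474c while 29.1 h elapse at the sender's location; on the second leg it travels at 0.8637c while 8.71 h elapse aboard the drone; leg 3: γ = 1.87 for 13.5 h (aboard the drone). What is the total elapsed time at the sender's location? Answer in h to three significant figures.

Δt = 71.6 h

Leg 1: 29.1 h is already measured at the sender's location.
Leg 2: γ = 1/√(1 − 0.8637²) = 1/√0.2540 = 1.984; Δt_2 = 1.984 × 8.71 = 17.28 h.
Leg 3: γ = 1.87; Δt_3 = 1.870 × 13.5 = 25.24 h.
Total: 29.10 + 17.28 + 25.24 h.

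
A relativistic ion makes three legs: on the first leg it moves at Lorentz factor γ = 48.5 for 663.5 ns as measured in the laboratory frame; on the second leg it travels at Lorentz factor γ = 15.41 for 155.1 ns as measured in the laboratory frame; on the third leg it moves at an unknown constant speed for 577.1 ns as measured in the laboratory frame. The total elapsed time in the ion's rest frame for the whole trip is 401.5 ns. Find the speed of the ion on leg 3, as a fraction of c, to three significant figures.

β = 0.756

Leg 1: γ = 48.5; τ_1 = 663.5/48.50 = 13.68 ns.
Leg 2: γ = 15.41; τ_2 = 155.1/15.41 = 10.06 ns.
Leg 3: speed unknown; τ_3 = 577.1/γ_3.
Total proper time: 13.68 + 10.06 + τ_3 = 401.5, so τ_3 = 401.5 − 23.75 = 377.8 ns.
γ_3 = 577.1/377.8 = 1.528; β = √(1 − 1/γ²) = √0.5715.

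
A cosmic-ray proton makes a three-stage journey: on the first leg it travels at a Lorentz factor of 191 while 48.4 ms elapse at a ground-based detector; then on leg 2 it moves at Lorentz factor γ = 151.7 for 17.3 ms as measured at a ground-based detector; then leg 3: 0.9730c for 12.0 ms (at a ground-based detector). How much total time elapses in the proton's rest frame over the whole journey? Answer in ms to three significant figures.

τ = 3.14 ms

Leg 1: γ = 191; τ_1 = 48.4/191.0 = 0.2534 ms.
Leg 2: γ = 151.7; τ_2 = 17.3/151.7 = 0.1140 ms.
Leg 3: γ = 1/√(1 − 0.9730²) = 1/√0.05327 = 4.333; τ_3 = 12.0/4.333 = 2.770 ms.
Total: 0.2534 + 0.1140 + 2.770 ms.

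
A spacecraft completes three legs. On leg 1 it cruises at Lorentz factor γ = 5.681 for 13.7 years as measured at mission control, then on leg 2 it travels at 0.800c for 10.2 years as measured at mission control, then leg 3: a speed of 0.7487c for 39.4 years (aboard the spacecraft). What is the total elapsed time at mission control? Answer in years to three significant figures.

Leg 1: 13.7 years is already measured at mission control.
Leg 2: 10.2 years is already measured at mission control.
Leg 3: γ = 1/√(1 − 0.7487²) = 1/√0.4394 = 1.509; Δt_3 = 1.509 × 39.4 = 59.44 years.
Total: 13.70 + 10.20 + 59.44 years.

Δt = 83.3 years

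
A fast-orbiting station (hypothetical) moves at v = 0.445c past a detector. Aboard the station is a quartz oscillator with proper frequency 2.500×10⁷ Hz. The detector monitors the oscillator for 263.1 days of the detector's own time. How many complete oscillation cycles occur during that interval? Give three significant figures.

N = 5.09×10¹⁴

γ = 1/√(1 − 0.445²) = 1/√0.8020 = 1.117
During 263.1 days of lab time, the oscillator's proper time advances by τ = Δt/γ = 263.1/1.117 = 235.6 days = 2.036×10⁷ s.
N = f × τ = 2.500×10⁷ × 2.036×10⁷ = 5.089×10¹⁴.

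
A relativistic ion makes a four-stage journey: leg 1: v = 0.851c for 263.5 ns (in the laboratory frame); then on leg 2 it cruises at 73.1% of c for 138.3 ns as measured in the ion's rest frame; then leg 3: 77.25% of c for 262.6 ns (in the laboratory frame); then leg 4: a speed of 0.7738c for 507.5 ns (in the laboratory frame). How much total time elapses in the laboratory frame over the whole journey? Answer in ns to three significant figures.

Δt = 1240 ns

Leg 1: 263.5 ns is already measured in the laboratory frame.
Leg 2: β = 0.731; γ = 1/√(1 − 0.731²) = 1/√0.4656 = 1.465; Δt_2 = 1.465 × 138.3 = 202.7 ns.
Leg 3: 262.6 ns is already measured in the laboratory frame.
Leg 4: 507.5 ns is already measured in the laboratory frame.
Total: 263.5 + 202.7 + 262.6 + 507.5 ns.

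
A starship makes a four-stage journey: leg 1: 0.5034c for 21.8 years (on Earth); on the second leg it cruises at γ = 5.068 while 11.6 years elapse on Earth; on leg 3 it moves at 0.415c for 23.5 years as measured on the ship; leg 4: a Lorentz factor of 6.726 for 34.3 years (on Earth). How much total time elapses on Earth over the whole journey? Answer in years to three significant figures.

Leg 1: 21.8 years is already measured on Earth.
Leg 2: 11.6 years is already measured on Earth.
Leg 3: γ = 1/√(1 − 0.415²) = 1/√0.8278 = 1.099; Δt_3 = 1.099 × 23.5 = 25.83 years.
Leg 4: 34.3 years is already measured on Earth.
Total: 21.80 + 11.60 + 25.83 + 34.30 years.

Δt = 93.5 years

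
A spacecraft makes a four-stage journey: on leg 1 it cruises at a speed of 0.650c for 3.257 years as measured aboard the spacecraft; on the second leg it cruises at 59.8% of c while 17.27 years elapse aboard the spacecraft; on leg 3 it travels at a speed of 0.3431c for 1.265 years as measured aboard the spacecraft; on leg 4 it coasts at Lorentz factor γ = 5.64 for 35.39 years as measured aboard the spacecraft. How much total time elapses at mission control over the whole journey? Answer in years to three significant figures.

Leg 1: γ = 1/√(1 − 0.650²) = 1/√0.5775 = 1.316; Δt_1 = 1.316 × 3.257 = 4.286 years.
Leg 2: β = 0.598; γ = 1/√(1 − 0.598²) = 1/√0.6424 = 1.248; Δt_2 = 1.248 × 17.27 = 21.55 years.
Leg 3: γ = 1/√(1 − 0.3431²) = 1/√0.8823 = 1.065; Δt_3 = 1.065 × 1.265 = 1.347 years.
Leg 4: γ = 5.64; Δt_4 = 5.640 × 35.39 = 199.6 years.
Total: 4.286 + 21.55 + 1.347 + 199.6 years.

Δt = 227 years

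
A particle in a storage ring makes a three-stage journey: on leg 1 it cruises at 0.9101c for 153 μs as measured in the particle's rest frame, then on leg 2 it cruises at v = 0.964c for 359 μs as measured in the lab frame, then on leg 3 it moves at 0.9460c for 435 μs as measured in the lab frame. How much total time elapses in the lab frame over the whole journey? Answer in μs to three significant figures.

Leg 1: γ = 1/√(1 − 0.9101²) = 1/√0.1717 = 2.413; Δt_1 = 2.413 × 153 = 369.2 μs.
Leg 2: 359 μs is already measured in the lab frame.
Leg 3: 435 μs is already measured in the lab frame.
Total: 369.2 + 359.0 + 435.0 μs.

Δt = 1160 μs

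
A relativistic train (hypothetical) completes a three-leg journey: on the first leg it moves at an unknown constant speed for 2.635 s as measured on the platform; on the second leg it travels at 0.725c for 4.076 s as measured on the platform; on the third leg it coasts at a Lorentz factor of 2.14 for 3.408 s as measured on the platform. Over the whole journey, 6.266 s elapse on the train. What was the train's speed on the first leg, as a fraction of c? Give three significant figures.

Leg 1: speed unknown; τ_1 = 2.635/γ_1.
Leg 2: γ = 1/√(1 − 0.725²) = 1/√0.4744 = 1.452; τ_2 = 4.076/1.452 = 2.807 s.
Leg 3: γ = 2.14; τ_3 = 3.408/2.140 = 1.593 s.
Total proper time: τ_1 + 2.807 + 1.593 = 6.266, so τ_1 = 6.266 − 4.400 = 1.866 s.
γ_1 = 2.635/1.866 = 1.412; β = √(1 − 1/γ²) = √0.4984.

β = 0.706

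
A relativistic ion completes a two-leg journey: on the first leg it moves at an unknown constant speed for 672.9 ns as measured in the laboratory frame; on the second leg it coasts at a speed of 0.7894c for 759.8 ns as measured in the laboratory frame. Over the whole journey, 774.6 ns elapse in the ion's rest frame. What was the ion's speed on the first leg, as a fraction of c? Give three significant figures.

Leg 1: speed unknown; τ_1 = 672.9/γ_1.
Leg 2: γ = 1/√(1 − 0.7894²) = 1/√0.3768 = 1.629; τ_2 = 759.8/1.629 = 466.4 ns.
Total proper time: τ_1 + 466.4 = 774.6, so τ_1 = 774.6 − 466.4 = 308.2 ns.
γ_1 = 672.9/308.2 = 2.184; β = √(1 − 1/γ²) = √0.7903.

β = 0.889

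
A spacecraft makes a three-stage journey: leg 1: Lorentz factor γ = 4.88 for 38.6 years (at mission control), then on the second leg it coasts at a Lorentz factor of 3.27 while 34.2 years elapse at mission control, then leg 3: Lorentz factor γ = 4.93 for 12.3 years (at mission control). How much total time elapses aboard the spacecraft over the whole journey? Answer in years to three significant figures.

τ = 20.9 years

Leg 1: γ = 4.88; τ_1 = 38.6/4.880 = 7.910 years.
Leg 2: γ = 3.27; τ_2 = 34.2/3.270 = 10.46 years.
Leg 3: γ = 4.93; τ_3 = 12.3/4.930 = 2.495 years.
Total: 7.910 + 10.46 + 2.495 years.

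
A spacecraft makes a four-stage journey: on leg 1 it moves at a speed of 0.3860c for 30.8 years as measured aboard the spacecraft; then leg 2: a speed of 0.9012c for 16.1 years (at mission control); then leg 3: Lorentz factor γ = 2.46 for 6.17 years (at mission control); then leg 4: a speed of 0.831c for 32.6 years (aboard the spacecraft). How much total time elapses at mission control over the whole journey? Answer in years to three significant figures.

Leg 1: γ = 1/√(1 − 0.3860²) = 1/√0.8510 = 1.084; Δt_1 = 1.084 × 30.8 = 33.39 years.
Leg 2: 16.1 years is already measured at mission control.
Leg 3: 6.17 years is already measured at mission control.
Leg 4: γ = 1/√(1 − 0.831²) = 1/√0.3094 = 1.798; Δt_4 = 1.798 × 32.6 = 58.60 years.
Total: 33.39 + 16.10 + 6.170 + 58.60 years.

Δt = 114 years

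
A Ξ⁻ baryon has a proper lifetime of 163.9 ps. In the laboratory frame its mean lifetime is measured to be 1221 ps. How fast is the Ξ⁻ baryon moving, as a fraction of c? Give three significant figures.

γ = Δt/τ₀ = 1221/163.9 = 7.450
β = √(1 − 1/γ²) = √(1 − 0.01802) = √0.9820

β = 0.991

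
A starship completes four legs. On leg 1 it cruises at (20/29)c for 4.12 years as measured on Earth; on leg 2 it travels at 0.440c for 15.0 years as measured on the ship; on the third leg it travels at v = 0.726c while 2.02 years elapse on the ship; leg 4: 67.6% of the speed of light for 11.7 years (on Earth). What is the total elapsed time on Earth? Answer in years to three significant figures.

Leg 1: 4.12 years is already measured on Earth.
Leg 2: γ = 1/√(1 − 0.440²) = 1/√0.8064 = 1.114; Δt_2 = 1.114 × 15.0 = 16.70 years.
Leg 3: γ = 1/√(1 − 0.726²) = 1/√0.4729 = 1.454; Δt_3 = 1.454 × 2.02 = 2.937 years.
Leg 4: 11.7 years is already measured on Earth.
Total: 4.120 + 16.70 + 2.937 + 11.70 years.

Δt = 35.5 years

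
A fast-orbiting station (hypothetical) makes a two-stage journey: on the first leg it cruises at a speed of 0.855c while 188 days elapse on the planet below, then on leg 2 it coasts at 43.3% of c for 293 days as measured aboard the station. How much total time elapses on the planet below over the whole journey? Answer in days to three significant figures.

Δt = 513 days

Leg 1: 188 days is already measured on the planet below.
Leg 2: β = 0.433; γ = 1/√(1 − 0.433²) = 1/√0.8125 = 1.109; Δt_2 = 1.109 × 293 = 325.1 days.
Total: 188.0 + 325.1 days.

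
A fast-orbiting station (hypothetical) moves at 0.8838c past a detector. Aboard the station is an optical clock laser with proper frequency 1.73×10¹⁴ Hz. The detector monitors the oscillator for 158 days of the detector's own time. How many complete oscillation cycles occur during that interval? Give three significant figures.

γ = 1/√(1 − 0.8838²) = 1/√0.2189 = 2.137
During 158 days of lab time, the oscillator's proper time advances by τ = Δt/γ = 158/2.137 = 73.92 days = 6.387×10⁶ s.
N = f × τ = 1.73×10¹⁴ × 6.387×10⁶ = 1.105×10²¹.

N = 1.10×10²¹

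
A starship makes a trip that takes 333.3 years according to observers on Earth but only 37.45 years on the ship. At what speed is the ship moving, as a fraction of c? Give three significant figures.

β = 0.994

The proper time is measured on the ship (both events occur at the ship's location); Δt is measured on Earth. γ = Δt/τ = 333.3/37.45 = 8.900.
β = √(1 − 1/γ²) = √(1 − 0.01263) = √0.9874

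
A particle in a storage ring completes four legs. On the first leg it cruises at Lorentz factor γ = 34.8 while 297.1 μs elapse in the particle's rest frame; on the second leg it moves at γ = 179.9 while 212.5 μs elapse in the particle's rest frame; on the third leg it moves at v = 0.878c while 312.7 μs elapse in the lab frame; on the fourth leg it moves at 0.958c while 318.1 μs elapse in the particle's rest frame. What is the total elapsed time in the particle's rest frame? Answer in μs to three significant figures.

τ = 977 μs

Leg 1: 297.1 μs is already measured in the particle's rest frame.
Leg 2: 212.5 μs is already measured in the particle's rest frame.
Leg 3: γ = 1/√(1 − 0.878²) = 1/√0.2291 = 2.089; τ_3 = 312.7/2.089 = 149.7 μs.
Leg 4: 318.1 μs is already measured in the particle's rest frame.
Total: 297.1 + 212.5 + 149.7 + 318.1 μs.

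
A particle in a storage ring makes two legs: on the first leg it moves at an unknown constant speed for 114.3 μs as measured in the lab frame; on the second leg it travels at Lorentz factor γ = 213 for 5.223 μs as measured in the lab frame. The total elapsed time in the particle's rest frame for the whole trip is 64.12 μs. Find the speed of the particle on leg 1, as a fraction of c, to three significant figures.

β = 0.828

Leg 1: speed unknown; τ_1 = 114.3/γ_1.
Leg 2: γ = 213; τ_2 = 5.223/213.0 = 0.02452 μs.
Total proper time: τ_1 + 0.02452 = 64.12, so τ_1 = 64.12 − 0.02452 = 64.10 μs.
γ_1 = 114.3/64.10 = 1.783; β = √(1 − 1/γ²) = √0.6855.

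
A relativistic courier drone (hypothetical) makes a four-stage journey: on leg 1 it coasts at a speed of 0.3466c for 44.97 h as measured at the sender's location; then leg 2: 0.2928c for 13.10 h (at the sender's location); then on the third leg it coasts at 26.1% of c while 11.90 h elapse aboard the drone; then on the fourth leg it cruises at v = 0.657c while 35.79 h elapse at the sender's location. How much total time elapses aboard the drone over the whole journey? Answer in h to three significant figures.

Leg 1: γ = 1/√(1 − 0.3466²) = 1/√0.8799 = 1.066; τ_1 = 44.97/1.066 = 42.18 h.
Leg 2: γ = 1/√(1 − 0.2928²) = 1/√0.9143 = 1.046; τ_2 = 13.10/1.046 = 12.53 h.
Leg 3: 11.90 h is already measured aboard the drone.
Leg 4: γ = 1/√(1 − 0.657²) = 1/√0.5684 = 1.326; τ_4 = 35.79/1.326 = 26.98 h.
Total: 42.18 + 12.53 + 11.90 + 26.98 h.

τ = 93.6 h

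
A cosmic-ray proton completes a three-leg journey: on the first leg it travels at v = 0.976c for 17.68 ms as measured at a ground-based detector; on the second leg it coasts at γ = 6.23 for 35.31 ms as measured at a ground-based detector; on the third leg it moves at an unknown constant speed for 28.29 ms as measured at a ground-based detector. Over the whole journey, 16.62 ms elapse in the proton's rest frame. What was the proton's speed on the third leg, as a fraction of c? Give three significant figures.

β = 0.968

Leg 1: γ = 1/√(1 − 0.976²) = 1/√0.04742 = 4.592; τ_1 = 17.68/4.592 = 3.850 ms.
Leg 2: γ = 6.23; τ_2 = 35.31/6.230 = 5.668 ms.
Leg 3: speed unknown; τ_3 = 28.29/γ_3.
Total proper time: 3.850 + 5.668 + τ_3 = 16.62, so τ_3 = 16.62 − 9.518 = 7.102 ms.
γ_3 = 28.29/7.102 = 3.983; β = √(1 − 1/γ²) = √0.9370.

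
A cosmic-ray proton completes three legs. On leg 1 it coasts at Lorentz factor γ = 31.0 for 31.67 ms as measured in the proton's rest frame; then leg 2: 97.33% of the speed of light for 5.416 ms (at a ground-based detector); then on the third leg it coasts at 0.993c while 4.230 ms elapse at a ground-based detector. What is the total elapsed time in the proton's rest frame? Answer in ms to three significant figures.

τ = 33.4 ms

Leg 1: 31.67 ms is already measured in the proton's rest frame.
Leg 2: β = 0.9733; γ = 1/√(1 − 0.9733²) = 1/√0.05269 = 4.357; τ_2 = 5.416/4.357 = 1.243 ms.
Leg 3: γ = 1/√(1 − 0.993²) = 1/√0.01395 = 8.466; τ_3 = 4.230/8.466 = 0.4996 ms.
Total: 31.67 + 1.243 + 0.4996 ms.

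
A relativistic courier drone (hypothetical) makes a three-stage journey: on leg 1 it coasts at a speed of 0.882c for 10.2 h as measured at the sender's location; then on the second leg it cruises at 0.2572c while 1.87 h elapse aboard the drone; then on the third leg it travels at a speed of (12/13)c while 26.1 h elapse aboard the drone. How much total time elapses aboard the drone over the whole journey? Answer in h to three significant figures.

τ = 32.8 h

Leg 1: γ = 1/√(1 − 0.882²) = 1/√0.2221 = 2.122; τ_1 = 10.2/2.122 = 4.807 h.
Leg 2: 1.87 h is already measured aboard the drone.
Leg 3: 26.1 h is already measured aboard the drone.
Total: 4.807 + 1.870 + 26.10 h.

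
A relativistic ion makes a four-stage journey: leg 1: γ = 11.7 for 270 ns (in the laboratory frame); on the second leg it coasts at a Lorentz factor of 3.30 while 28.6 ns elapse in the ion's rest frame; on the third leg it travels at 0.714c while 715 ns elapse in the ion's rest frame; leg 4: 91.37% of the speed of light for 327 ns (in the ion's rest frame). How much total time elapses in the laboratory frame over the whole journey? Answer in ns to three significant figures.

Δt = 2190 ns

Leg 1: 270 ns is already measured in the laboratory frame.
Leg 2: γ = 3.30; Δt_2 = 3.300 × 28.6 = 94.38 ns.
Leg 3: γ = 1/√(1 − 0.714²) = 1/√0.4902 = 1.428; Δt_3 = 1.428 × 715 = 1021 ns.
Leg 4: β = 0.9137; γ = 1/√(1 − 0.9137²) = 1/√0.1652 = 2.461; Δt_4 = 2.461 × 327 = 804.6 ns.
Total: 270.0 + 94.38 + 1021 + 804.6 ns.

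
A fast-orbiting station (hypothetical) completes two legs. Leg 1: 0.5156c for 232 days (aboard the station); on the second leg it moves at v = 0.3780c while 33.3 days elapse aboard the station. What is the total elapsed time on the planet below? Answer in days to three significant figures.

Leg 1: γ = 1/√(1 − 0.5156²) = 1/√0.7342 = 1.167; Δt_1 = 1.167 × 232 = 270.8 days.
Leg 2: γ = 1/√(1 − 0.3780²) = 1/√0.8571 = 1.080; Δt_2 = 1.080 × 33.3 = 35.97 days.
Total: 270.8 + 35.97 days.

Δt = 307 days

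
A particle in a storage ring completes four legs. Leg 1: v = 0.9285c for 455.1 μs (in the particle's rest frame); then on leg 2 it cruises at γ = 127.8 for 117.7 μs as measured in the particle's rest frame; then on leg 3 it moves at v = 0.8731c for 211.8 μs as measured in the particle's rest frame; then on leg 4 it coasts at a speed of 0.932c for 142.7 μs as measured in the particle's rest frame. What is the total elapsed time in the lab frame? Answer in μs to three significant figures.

Leg 1: γ = 1/√(1 − 0.9285²) = 1/√0.1379 = 2.693; Δt_1 = 2.693 × 455.1 = 1226 μs.
Leg 2: γ = 127.8; Δt_2 = 127.8 × 117.7 = 1.504×10⁴ μs.
Leg 3: γ = 1/√(1 − 0.8731²) = 1/√0.2377 = 2.051; Δt_3 = 2.051 × 211.8 = 434.4 μs.
Leg 4: γ = 1/√(1 − 0.932²) = 1/√0.1314 = 2.759; Δt_4 = 2.759 × 142.7 = 393.7 μs.
Total: 1226 + 1.504×10⁴ + 434.4 + 393.7 μs.

Δt = 1.71×10⁴ μs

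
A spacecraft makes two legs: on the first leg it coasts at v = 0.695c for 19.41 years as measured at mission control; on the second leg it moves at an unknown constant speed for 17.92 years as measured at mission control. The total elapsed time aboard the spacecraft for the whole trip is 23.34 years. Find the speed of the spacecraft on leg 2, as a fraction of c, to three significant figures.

Leg 1: γ = 1/√(1 − 0.695²) = 1/√0.5170 = 1.391; τ_1 = 19.41/1.391 = 13.96 years.
Leg 2: speed unknown; τ_2 = 17.92/γ_2.
Total proper time: 13.96 + τ_2 = 23.34, so τ_2 = 23.34 − 13.96 = 9.384 years.
γ_2 = 17.92/9.384 = 1.910; β = √(1 − 1/γ²) = √0.7258.

β = 0.852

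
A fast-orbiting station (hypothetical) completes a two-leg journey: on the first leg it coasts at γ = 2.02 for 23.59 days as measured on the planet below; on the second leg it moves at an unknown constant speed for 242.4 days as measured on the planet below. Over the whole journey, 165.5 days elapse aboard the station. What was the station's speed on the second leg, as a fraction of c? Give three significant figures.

Leg 1: γ = 2.02; τ_1 = 23.59/2.020 = 11.68 days.
Leg 2: speed unknown; τ_2 = 242.4/γ_2.
Total proper time: 11.68 + τ_2 = 165.5, so τ_2 = 165.5 − 11.68 = 153.8 days.
γ_2 = 242.4/153.8 = 1.576; β = √(1 − 1/γ²) = √0.5973.

β = 0.773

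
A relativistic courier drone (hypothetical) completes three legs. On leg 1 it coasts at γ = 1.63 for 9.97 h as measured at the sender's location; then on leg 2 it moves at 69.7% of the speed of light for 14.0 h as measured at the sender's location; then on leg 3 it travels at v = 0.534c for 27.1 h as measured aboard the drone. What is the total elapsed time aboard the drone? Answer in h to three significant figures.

Leg 1: γ = 1.63; τ_1 = 9.97/1.630 = 6.117 h.
Leg 2: β = 0.697; γ = 1/√(1 − 0.697²) = 1/√0.5142 = 1.395; τ_2 = 14.0/1.395 = 10.04 h.
Leg 3: 27.1 h is already measured aboard the drone.
Total: 6.117 + 10.04 + 27.10 h.

τ = 43.3 h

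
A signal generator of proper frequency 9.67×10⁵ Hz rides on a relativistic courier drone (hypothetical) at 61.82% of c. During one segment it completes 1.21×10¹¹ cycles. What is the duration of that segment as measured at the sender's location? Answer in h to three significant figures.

β = 0.6182; γ = 1/√(1 − 0.6182²) = 1/√0.6178 = 1.272
Proper time for N cycles: τ = N/f = 1.21×10¹¹/(9.67×10⁵) = 1.251×10⁵ s = 34.76 h.
Lab-frame duration Δt = γτ = 1.272 × 34.76 = 44.22 h.

Δt = 44.2 h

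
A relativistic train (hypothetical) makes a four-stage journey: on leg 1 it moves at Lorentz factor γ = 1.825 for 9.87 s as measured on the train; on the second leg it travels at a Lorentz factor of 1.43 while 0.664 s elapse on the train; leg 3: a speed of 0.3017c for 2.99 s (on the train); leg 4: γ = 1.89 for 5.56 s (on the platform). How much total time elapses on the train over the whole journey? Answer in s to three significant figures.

Leg 1: 9.87 s is already measured on the train.
Leg 2: 0.664 s is already measured on the train.
Leg 3: 2.99 s is already measured on the train.
Leg 4: γ = 1.89; τ_4 = 5.56/1.890 = 2.942 s.
Total: 9.870 + 0.6640 + 2.990 + 2.942 s.

τ = 16.5 s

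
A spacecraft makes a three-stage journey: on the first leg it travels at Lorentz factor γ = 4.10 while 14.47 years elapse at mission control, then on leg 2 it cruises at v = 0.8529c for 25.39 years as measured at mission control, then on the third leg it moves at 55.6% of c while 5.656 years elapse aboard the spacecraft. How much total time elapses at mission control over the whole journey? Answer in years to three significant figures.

Leg 1: 14.47 years is already measured at mission control.
Leg 2: 25.39 years is already measured at mission control.
Leg 3: β = 0.556; γ = 1/√(1 − 0.556²) = 1/√0.6909 = 1.203; Δt_3 = 1.203 × 5.656 = 6.805 years.
Total: 14.47 + 25.39 + 6.805 years.

Δt = 46.7 years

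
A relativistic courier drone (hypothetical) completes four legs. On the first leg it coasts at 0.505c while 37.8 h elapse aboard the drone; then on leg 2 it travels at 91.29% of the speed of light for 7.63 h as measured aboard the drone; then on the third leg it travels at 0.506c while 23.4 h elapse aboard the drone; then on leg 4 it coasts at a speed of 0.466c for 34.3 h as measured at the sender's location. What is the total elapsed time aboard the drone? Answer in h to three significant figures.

Leg 1: 37.8 h is already measured aboard the drone.
Leg 2: 7.63 h is already measured aboard the drone.
Leg 3: 23.4 h is already measured aboard the drone.
Leg 4: γ = 1/√(1 − 0.466²) = 1/√0.7828 = 1.130; τ_4 = 34.3/1.130 = 30.35 h.
Total: 37.80 + 7.630 + 23.40 + 30.35 h.

τ = 99.2 h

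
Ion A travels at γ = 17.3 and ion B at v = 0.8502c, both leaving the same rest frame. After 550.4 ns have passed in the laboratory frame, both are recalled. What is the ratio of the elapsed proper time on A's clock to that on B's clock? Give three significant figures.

τ_A/τ_B = 0.110

A: γ = 17.3. B: γ = 1/√(1 − 0.8502²) = 1/√0.2772 = 1.899.
τ_A/τ_B = γ_B/γ_A = 1.899/17.30 = 0.1098, so τ_A/τ_B = 0.1098.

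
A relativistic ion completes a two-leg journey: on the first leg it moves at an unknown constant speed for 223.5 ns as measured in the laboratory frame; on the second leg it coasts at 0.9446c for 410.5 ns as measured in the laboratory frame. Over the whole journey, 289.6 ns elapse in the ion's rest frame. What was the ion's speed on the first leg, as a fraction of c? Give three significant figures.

Leg 1: speed unknown; τ_1 = 223.5/γ_1.
Leg 2: γ = 1/√(1 − 0.9446²) = 1/√0.1077 = 3.047; τ_2 = 410.5/3.047 = 134.7 ns.
Total proper time: τ_1 + 134.7 = 289.6, so τ_1 = 289.6 − 134.7 = 154.9 ns.
γ_1 = 223.5/154.9 = 1.443; β = √(1 − 1/γ²) = √0.5199.

β = 0.721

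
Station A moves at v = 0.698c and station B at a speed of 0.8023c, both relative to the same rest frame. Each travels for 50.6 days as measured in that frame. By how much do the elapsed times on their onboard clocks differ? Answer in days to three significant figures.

|τ_A − τ_B| = 6.03 days

A: γ = 1/√(1 − 0.698²) = 1/√0.5128 = 1.396; τ_A = 50.6/1.396 = 36.23 days.
B: γ = 1/√(1 − 0.8023²) = 1/√0.3563 = 1.675; τ_B = 50.6/1.675 = 30.20 days.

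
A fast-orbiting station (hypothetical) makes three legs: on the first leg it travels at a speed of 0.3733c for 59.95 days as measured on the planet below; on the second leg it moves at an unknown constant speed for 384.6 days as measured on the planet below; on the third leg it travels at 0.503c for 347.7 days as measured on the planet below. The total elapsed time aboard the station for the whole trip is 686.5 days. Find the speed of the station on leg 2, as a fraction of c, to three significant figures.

Leg 1: γ = 1/√(1 − 0.3733²) = 1/√0.8606 = 1.078; τ_1 = 59.95/1.078 = 55.62 days.
Leg 2: speed unknown; τ_2 = 384.6/γ_2.
Leg 3: γ = 1/√(1 − 0.503²) = 1/√0.7470 = 1.157; τ_3 = 347.7/1.157 = 300.5 days.
Total proper time: 55.62 + τ_2 + 300.5 = 686.5, so τ_2 = 686.5 − 356.1 = 330.4 days.
γ_2 = 384.6/330.4 = 1.164; β = √(1 − 1/γ²) = √0.2621.

β = 0.512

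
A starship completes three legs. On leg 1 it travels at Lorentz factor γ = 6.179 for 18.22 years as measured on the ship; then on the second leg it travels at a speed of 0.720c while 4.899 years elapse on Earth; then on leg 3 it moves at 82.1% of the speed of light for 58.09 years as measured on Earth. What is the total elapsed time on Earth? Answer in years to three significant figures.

Leg 1: γ = 6.179; Δt_1 = 6.179 × 18.22 = 112.6 years.
Leg 2: 4.899 years is already measured on Earth.
Leg 3: 58.09 years is already measured on Earth.
Total: 112.6 + 4.899 + 58.09 years.

Δt = 176 years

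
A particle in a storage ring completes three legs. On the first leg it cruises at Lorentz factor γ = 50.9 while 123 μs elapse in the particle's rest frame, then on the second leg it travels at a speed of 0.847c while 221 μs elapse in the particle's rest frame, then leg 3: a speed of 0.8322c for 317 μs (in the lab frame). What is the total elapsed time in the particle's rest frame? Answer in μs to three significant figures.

Leg 1: 123 μs is already measured in the particle's rest frame.
Leg 2: 221 μs is already measured in the particle's rest frame.
Leg 3: γ = 1/√(1 − 0.8322²) = 1/√0.3074 = 1.804; τ_3 = 317/1.804 = 175.8 μs.
Total: 123.0 + 221.0 + 175.8 μs.

τ = 520 μs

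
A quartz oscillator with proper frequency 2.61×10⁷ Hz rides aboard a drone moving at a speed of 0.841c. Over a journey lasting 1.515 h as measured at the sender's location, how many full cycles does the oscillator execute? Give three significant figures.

N = 7.70×10¹⁰

γ = 1/√(1 − 0.841²) = 1/√0.2927 = 1.848
The oscillator's own cycle count is N = f × τ where τ is the proper time aboard the drone. τ = Δt/γ = 1.515/1.848 = 0.8197 h = 2.951×10³ s.
N = 2.61×10⁷ × 2.951×10³ = 7.702×10¹⁰.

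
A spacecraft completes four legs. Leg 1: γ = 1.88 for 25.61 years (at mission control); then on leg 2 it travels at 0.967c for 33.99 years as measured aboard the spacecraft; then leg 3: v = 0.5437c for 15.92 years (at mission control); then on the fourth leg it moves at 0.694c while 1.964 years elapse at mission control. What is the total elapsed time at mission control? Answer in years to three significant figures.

Leg 1: 25.61 years is already measured at mission control.
Leg 2: γ = 1/√(1 − 0.967²) = 1/√0.06491 = 3.925; Δt_2 = 3.925 × 33.99 = 133.4 years.
Leg 3: 15.92 years is already measured at mission control.
Leg 4: 1.964 years is already measured at mission control.
Total: 25.61 + 133.4 + 15.92 + 1.964 years.

Δt = 177 years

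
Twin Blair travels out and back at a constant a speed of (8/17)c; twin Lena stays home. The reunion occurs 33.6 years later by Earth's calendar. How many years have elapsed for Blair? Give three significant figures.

γ = 1/√(1 − (8/17)²) = 17/15 ≈ 1.133
Blair's clock measures proper time along the trip: τ = Δt/γ = 33.6/1.133 years.

τ = 29.6 years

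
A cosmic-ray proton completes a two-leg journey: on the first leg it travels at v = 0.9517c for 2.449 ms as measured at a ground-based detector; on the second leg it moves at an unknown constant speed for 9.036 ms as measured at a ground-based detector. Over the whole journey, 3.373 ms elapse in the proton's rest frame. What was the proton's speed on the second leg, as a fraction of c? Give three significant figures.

β = 0.957

Leg 1: γ = 1/√(1 − 0.9517²) = 1/√0.09427 = 3.257; τ_1 = 2.449/3.257 = 0.7519 ms.
Leg 2: speed unknown; τ_2 = 9.036/γ_2.
Total proper time: 0.7519 + τ_2 = 3.373, so τ_2 = 3.373 − 0.7519 = 2.621 ms.
γ_2 = 9.036/2.621 = 3.447; β = √(1 − 1/γ²) = √0.9159.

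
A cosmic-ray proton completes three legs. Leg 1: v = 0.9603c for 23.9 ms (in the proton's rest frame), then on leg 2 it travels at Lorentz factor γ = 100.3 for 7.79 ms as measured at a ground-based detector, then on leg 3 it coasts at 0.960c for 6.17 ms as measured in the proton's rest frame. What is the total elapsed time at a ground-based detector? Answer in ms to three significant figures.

Leg 1: γ = 1/√(1 − 0.9603²) = 1/√0.07782 = 3.585; Δt_1 = 3.585 × 23.9 = 85.67 ms.
Leg 2: 7.79 ms is already measured at a ground-based detector.
Leg 3: γ = 1/√(1 − 0.960²) = 25/7 ≈ 3.571; Δt_3 = 3.571 × 6.17 = 22.04 ms.
Total: 85.67 + 7.790 + 22.04 ms.

Δt = 115 ms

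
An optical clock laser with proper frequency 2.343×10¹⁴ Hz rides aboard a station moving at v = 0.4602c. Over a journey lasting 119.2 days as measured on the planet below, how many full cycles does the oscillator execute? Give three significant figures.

γ = 1/√(1 − 0.4602²) = 1/√0.7882 = 1.126
The oscillator's own cycle count is N = f × τ where τ is the proper time aboard the station. τ = Δt/γ = 119.2/1.126 = 105.8 days = 9.144×10⁶ s.
N = 2.343×10¹⁴ × 9.144×10⁶ = 2.142×10²¹.

N = 2.14×10²¹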